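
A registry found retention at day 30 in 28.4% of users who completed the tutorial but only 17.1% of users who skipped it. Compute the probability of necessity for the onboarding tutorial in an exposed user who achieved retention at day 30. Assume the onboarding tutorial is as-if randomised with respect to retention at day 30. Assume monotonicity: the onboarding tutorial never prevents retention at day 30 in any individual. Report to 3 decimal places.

PN ≈ 0.398

p₁ = 0.284, p₀ = 0.171.
Under exogeneity and monotonicity, PN = (p₁ − p₀) / p₁.
PN = (0.284 − 0.171) / 0.284 = 0.113 / 0.284 ≈ 0.3979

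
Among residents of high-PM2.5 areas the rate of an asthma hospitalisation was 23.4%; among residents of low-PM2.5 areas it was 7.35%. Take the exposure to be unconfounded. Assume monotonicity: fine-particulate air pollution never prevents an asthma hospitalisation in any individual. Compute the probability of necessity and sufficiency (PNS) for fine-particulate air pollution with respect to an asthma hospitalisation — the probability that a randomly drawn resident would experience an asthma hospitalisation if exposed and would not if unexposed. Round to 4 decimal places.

PNS ≈ 0.1605

p₁ = 0.234, p₀ = 0.0735.
Under exogeneity and monotonicity, PNS = p₁ − p₀.
PNS = 0.234 − 0.0735 = 0.1605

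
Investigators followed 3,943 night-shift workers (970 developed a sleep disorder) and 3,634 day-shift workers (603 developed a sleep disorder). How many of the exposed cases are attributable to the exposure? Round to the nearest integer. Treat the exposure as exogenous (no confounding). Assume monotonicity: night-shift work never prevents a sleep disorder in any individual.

about 316 cases

p₁ = P(outcome | exposed) = 970/3943 = 0.24601
p₀ = P(outcome | unexposed) = 603/3634 = 0.16593
PN = (p₁ − p₀)/p₁ = (0.24601 − 0.16593) / 0.24601 ≈ 0.32549.
Attributable cases ≈ PN × (exposed cases) = 0.32549 × 970 ≈ 315.73.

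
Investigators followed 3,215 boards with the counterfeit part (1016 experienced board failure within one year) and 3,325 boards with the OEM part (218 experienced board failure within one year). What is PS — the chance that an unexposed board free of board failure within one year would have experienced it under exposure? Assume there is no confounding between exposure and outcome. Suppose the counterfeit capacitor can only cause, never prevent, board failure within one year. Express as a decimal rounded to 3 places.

p₁ = P(outcome | exposed) = 1016/3215 = 0.31602
p₀ = P(outcome | unexposed) = 218/3325 = 0.065564
Under exogeneity and monotonicity, PS = (p₁ − p₀) / (1 − p₀).
PS = (0.31602 − 0.065564) / (1 − 0.065564) = 0.25045 / 0.93444 ≈ 0.2680

PS ≈ 0.268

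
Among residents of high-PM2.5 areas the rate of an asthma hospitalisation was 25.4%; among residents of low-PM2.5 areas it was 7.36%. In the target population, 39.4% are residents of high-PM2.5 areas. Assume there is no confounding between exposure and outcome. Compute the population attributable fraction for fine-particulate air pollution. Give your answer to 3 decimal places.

PAF ≈ 0.491

p₁ = 0.254, p₀ = 0.0736.
Overall risk P(Y=1) = π·p₁ + (1−π)·p₀ = 0.394×0.254 + 0.606×0.0736 = 0.14468.
Under exogeneity, PAF = [P(Y=1) − p₀] / P(Y=1).
PAF = (0.14468 − 0.0736) / 0.14468 ≈ 0.4913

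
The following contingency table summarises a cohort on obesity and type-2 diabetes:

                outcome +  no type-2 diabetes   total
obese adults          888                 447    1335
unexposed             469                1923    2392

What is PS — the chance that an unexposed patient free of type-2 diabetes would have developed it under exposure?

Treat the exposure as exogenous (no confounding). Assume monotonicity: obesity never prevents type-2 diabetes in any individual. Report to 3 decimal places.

PS ≈ 0.584

p₁ = P(outcome | exposed) = 888/1335 = 0.66517
p₀ = P(outcome | unexposed) = 469/2392 = 0.19607
Under exogeneity and monotonicity, PS = (p₁ − p₀) / (1 − p₀).
PS = (0.66517 − 0.19607) / (1 − 0.19607) = 0.4691 / 0.80393 ≈ 0.5835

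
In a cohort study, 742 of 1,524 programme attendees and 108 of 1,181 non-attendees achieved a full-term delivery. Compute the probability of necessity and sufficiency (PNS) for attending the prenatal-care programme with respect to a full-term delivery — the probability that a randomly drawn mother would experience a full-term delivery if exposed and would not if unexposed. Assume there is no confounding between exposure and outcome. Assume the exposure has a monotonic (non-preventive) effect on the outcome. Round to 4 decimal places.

PNS ≈ 0.3954

p₁ = P(outcome | exposed) = 742/1524 = 0.48688
p₀ = P(outcome | unexposed) = 108/1181 = 0.091448
Under exogeneity and monotonicity, PNS = p₁ − p₀.
PNS = 0.48688 − 0.091448 = 0.39543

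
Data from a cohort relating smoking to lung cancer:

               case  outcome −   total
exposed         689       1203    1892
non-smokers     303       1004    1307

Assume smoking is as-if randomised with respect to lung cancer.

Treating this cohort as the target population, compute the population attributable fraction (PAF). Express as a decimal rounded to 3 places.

p₁ = P(outcome | exposed) = 689/1892 = 0.36416
p₀ = P(outcome | unexposed) = 303/1307 = 0.23183
Exposure prevalence π = 1892/3199 = 0.59143; overall risk P(Y=1) = 0.3101.
Under exogeneity, PAF = [P(Y=1) − p₀]/P(Y=1).
PAF = (0.3101 − 0.23183) / 0.3101 ≈ 0.2524

PAF ≈ 0.252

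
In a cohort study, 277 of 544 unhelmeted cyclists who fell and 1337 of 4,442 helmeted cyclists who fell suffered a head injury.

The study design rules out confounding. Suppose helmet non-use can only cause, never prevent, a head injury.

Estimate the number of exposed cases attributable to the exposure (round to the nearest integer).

about 113 cases

p₁ = P(outcome | exposed) = 277/544 = 0.50919
p₀ = P(outcome | unexposed) = 1337/4442 = 0.30099
PN = (p₁ − p₀)/p₁ = (0.50919 − 0.30099) / 0.50919 ≈ 0.40888.
Attributable cases ≈ PN × (exposed cases) = 0.40888 × 277 ≈ 113.26.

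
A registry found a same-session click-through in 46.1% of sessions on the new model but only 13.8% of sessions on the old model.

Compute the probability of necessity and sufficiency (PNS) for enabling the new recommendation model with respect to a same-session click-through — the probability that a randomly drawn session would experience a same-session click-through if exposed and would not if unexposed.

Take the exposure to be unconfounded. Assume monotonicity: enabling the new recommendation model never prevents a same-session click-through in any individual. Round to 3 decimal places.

PNS ≈ 0.323

p₁ = 0.461, p₀ = 0.138.
Under exogeneity and monotonicity, PNS = p₁ − p₀.
PNS = 0.461 − 0.138 = 0.323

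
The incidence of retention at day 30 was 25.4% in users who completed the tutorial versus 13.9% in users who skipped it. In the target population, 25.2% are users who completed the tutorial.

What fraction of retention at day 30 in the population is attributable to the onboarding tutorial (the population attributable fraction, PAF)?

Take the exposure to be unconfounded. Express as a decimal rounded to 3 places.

PAF ≈ 0.173

p₁ = 0.254, p₀ = 0.139.
Overall risk P(Y=1) = π·p₁ + (1−π)·p₀ = 0.252×0.254 + 0.748×0.139 = 0.16798.
Under exogeneity, PAF = [P(Y=1) − p₀] / P(Y=1).
PAF = (0.16798 − 0.139) / 0.16798 ≈ 0.1725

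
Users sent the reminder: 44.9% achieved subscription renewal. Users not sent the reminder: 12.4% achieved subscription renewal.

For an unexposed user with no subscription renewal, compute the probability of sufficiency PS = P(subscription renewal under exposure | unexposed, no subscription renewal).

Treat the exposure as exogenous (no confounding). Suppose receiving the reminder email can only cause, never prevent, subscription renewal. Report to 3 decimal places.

PS ≈ 0.371

p₁ = 0.449, p₀ = 0.124.
Under exogeneity and monotonicity, PS = (p₁ − p₀) / (1 − p₀).
PS = (0.449 − 0.124) / (1 − 0.124) = 0.325 / 0.876 ≈ 0.3710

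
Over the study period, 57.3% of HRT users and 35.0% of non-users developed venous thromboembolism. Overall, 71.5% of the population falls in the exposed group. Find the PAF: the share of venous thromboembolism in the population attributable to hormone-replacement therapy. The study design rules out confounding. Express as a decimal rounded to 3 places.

p₁ = 0.573, p₀ = 0.35.
Overall risk P(Y=1) = π·p₁ + (1−π)·p₀ = 0.715×0.573 + 0.285×0.35 = 0.50944.
Under exogeneity, PAF = [P(Y=1) − p₀] / P(Y=1).
PAF = (0.50944 − 0.35) / 0.50944 ≈ 0.3130

PAF ≈ 0.313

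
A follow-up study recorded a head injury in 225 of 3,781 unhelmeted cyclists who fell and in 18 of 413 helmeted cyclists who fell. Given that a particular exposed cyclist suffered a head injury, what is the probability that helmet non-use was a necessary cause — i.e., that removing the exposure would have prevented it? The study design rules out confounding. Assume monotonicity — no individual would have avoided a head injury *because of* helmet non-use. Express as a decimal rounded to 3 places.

PN ≈ 0.268

p₁ = P(outcome | exposed) = 225/3781 = 0.059508
p₀ = P(outcome | unexposed) = 18/413 = 0.043584
Under exogeneity and monotonicity, PN = (p₁ − p₀) / p₁.
PN = (0.059508 − 0.043584) / 0.059508 = 0.015925 / 0.059508 ≈ 0.2676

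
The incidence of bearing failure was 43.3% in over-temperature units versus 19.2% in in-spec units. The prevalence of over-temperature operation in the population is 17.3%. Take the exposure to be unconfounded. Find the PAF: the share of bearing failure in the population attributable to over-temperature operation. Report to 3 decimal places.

p₁ = 0.433, p₀ = 0.192.
Overall risk P(Y=1) = π·p₁ + (1−π)·p₀ = 0.173×0.433 + 0.827×0.192 = 0.23369.
Under exogeneity, PAF = [P(Y=1) − p₀] / P(Y=1).
PAF = (0.23369 − 0.192) / 0.23369 ≈ 0.1784

PAF ≈ 0.178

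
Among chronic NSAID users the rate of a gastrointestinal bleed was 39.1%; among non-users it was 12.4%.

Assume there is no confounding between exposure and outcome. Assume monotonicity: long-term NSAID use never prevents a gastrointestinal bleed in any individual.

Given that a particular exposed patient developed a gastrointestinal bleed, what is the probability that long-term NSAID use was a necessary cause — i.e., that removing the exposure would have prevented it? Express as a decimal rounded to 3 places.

PN ≈ 0.683

p₁ = 0.391, p₀ = 0.124.
Under exogeneity and monotonicity, PN = (p₁ − p₀) / p₁.
PN = (0.391 − 0.124) / 0.391 = 0.267 / 0.391 ≈ 0.6829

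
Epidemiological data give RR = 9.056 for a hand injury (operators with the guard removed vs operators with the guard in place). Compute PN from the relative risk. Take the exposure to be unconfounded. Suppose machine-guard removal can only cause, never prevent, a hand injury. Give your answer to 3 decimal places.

Under exogeneity and monotonicity, PN = (RR − 1) / RR = 1 − 1/RR.
PN = (9.056 − 1) / 9.056 = 8.056 / 9.056 ≈ 0.8896

PN ≈ 0.890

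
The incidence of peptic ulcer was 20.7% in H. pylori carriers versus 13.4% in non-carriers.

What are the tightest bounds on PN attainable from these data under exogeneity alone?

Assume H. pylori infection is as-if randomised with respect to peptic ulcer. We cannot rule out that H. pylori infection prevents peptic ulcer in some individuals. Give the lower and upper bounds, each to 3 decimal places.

p₁ = 0.207, p₀ = 0.134.
Under exogeneity alone the bounds on PN are max{0,(p₁−p₀)/p₁} ≤ PN ≤ min{1,(1−p₀)/p₁}.
  lower = (p₁ − p₀)/p₁ = 0.073 / 0.207 ≈ 0.3527
  upper = min{1, (1 − p₀)/p₁} = 0.866 / 0.207 ≈ 4.1836 → capped at 1

0.353 ≤ PN ≤ 1.000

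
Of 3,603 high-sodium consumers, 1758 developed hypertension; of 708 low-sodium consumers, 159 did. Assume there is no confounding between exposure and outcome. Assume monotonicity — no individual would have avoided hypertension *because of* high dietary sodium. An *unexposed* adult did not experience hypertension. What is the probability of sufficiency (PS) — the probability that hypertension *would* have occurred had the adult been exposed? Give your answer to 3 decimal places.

p₁ = P(outcome | exposed) = 1758/3603 = 0.48793
p₀ = P(outcome | unexposed) = 159/708 = 0.22458
Under exogeneity and monotonicity, PS = (p₁ − p₀) / (1 − p₀).
PS = (0.48793 − 0.22458) / (1 − 0.22458) = 0.26335 / 0.77542 ≈ 0.3396

PS ≈ 0.340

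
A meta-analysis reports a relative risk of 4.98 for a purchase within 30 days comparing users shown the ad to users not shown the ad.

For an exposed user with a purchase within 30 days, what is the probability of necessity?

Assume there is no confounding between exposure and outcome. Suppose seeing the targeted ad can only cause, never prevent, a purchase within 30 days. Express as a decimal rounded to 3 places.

Under exogeneity and monotonicity, PN = (RR − 1) / RR = 1 − 1/RR.
PN = (4.98 − 1) / 4.98 = 3.98 / 4.98 ≈ 0.7992

PN ≈ 0.799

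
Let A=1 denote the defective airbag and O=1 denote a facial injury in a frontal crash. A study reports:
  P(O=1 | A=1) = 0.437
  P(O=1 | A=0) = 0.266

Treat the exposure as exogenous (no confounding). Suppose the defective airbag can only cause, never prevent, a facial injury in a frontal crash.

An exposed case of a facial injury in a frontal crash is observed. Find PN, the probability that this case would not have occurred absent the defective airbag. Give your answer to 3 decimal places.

PN ≈ 0.391

Let p₁ = 0.437, p₀ = 0.266.
Under exogeneity and monotonicity, PN = (p₁ − p₀) / p₁.
PN = (0.437 − 0.266) / 0.437 = 0.171 / 0.437 ≈ 0.3913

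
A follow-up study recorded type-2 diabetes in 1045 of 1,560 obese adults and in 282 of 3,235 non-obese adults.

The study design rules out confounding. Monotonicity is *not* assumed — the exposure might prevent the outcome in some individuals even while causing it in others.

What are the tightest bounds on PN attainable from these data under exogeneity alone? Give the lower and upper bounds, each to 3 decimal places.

0.870 ≤ PN ≤ 1.000

p₁ = P(outcome | exposed) = 1045/1560 = 0.66987
p₀ = P(outcome | unexposed) = 282/3235 = 0.087172
Under exogeneity alone the bounds on PN are max{0,(p₁−p₀)/p₁} ≤ PN ≤ min{1,(1−p₀)/p₁}.
  lower = (p₁ − p₀)/p₁ = 0.5827 / 0.66987 ≈ 0.8699
  upper = min{1, (1 − p₀)/p₁} = 0.91283 / 0.66987 ≈ 1.3627 → capped at 1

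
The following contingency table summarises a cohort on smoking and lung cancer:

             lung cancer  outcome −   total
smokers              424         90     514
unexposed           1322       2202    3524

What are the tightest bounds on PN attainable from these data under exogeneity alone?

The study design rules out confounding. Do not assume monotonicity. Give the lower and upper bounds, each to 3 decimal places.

0.545 ≤ PN ≤ 0.757

p₁ = P(outcome | exposed) = 424/514 = 0.8249
p₀ = P(outcome | unexposed) = 1322/3524 = 0.37514
Under exogeneity alone the bounds on PN are max{0,(p₁−p₀)/p₁} ≤ PN ≤ min{1,(1−p₀)/p₁}.
  lower = (p₁ − p₀)/p₁ = 0.44976 / 0.8249 ≈ 0.5452
  upper = min{1, (1 − p₀)/p₁} = 0.62486 / 0.8249 ≈ 0.7575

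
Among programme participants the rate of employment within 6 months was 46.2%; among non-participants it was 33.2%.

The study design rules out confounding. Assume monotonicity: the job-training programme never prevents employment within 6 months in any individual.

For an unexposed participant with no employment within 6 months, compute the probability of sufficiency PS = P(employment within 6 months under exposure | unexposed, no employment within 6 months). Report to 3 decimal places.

p₁ = 0.462, p₀ = 0.332.
Under exogeneity and monotonicity, PS = (p₁ − p₀) / (1 − p₀).
PS = (0.462 − 0.332) / (1 − 0.332) = 0.13 / 0.668 ≈ 0.1946

PS ≈ 0.195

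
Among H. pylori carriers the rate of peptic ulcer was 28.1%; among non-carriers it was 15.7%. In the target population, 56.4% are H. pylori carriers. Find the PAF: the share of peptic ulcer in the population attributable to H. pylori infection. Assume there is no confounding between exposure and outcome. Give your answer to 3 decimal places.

PAF ≈ 0.308

p₁ = 0.281, p₀ = 0.157.
Overall risk P(Y=1) = π·p₁ + (1−π)·p₀ = 0.564×0.281 + 0.436×0.157 = 0.22694.
Under exogeneity, PAF = [P(Y=1) − p₀] / P(Y=1).
PAF = (0.22694 − 0.157) / 0.22694 ≈ 0.3082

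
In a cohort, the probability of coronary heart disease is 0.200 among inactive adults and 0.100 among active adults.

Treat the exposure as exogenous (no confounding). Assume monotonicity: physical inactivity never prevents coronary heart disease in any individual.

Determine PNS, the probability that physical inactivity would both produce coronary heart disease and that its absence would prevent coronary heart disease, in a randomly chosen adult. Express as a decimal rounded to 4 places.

Let p₁ = 0.2, p₀ = 0.1.
Under exogeneity and monotonicity, PNS = p₁ − p₀.
PNS = 0.2 − 0.1 = 0.1

PNS ≈ 0.1000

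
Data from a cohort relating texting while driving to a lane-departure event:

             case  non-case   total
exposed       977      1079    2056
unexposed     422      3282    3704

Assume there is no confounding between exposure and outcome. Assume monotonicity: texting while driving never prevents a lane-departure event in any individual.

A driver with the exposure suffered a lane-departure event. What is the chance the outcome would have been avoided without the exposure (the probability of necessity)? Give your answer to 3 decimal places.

PN ≈ 0.760

p₁ = P(outcome | exposed) = 977/2056 = 0.47519
p₀ = P(outcome | unexposed) = 422/3704 = 0.11393
Under exogeneity and monotonicity, PN = (p₁ − p₀) / p₁.
PN = (0.47519 − 0.11393) / 0.47519 = 0.36126 / 0.47519 ≈ 0.7602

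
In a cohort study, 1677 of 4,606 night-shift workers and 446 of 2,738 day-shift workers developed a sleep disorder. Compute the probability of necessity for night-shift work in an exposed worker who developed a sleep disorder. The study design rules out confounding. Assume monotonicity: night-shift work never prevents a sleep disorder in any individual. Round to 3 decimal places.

PN ≈ 0.553

p₁ = P(outcome | exposed) = 1677/4606 = 0.36409
p₀ = P(outcome | unexposed) = 446/2738 = 0.16289
Under exogeneity and monotonicity, PN = (p₁ − p₀) / p₁.
PN = (0.36409 − 0.16289) / 0.36409 = 0.2012 / 0.36409 ≈ 0.5526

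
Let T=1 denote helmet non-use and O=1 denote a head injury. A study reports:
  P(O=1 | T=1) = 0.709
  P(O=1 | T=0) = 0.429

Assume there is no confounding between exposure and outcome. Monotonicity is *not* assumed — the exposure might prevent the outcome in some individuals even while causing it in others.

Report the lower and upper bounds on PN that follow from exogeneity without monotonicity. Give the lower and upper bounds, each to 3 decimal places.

Let p₁ = 0.709, p₀ = 0.429.
Under exogeneity alone the bounds on PN are max{0,(p₁−p₀)/p₁} ≤ PN ≤ min{1,(1−p₀)/p₁}.
  lower = (p₁ − p₀)/p₁ = 0.28 / 0.709 ≈ 0.3949
  upper = min{1, (1 − p₀)/p₁} = 0.571 / 0.709 ≈ 0.8054

0.395 ≤ PN ≤ 0.805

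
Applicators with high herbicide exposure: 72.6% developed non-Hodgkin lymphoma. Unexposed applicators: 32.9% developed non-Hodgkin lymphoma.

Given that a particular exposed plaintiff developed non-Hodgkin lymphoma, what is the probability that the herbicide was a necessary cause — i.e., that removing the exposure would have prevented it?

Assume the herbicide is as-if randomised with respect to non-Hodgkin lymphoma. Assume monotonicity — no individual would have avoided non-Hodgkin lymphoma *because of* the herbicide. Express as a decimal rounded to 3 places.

PN ≈ 0.547

p₁ = 0.726, p₀ = 0.329.
Under exogeneity and monotonicity, PN = (p₁ − p₀) / p₁.
PN = (0.726 − 0.329) / 0.726 = 0.397 / 0.726 ≈ 0.5468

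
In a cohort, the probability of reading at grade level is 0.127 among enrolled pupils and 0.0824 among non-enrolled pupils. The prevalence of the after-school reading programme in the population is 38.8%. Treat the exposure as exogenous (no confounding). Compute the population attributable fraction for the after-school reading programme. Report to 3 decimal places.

PAF ≈ 0.174

Let p₁ = 0.127, p₀ = 0.0824.
Overall risk P(Y=1) = π·p₁ + (1−π)·p₀ = 0.388×0.127 + 0.612×0.0824 = 0.099705.
Under exogeneity, PAF = [P(Y=1) − p₀] / P(Y=1).
PAF = (0.099705 − 0.0824) / 0.099705 ≈ 0.1736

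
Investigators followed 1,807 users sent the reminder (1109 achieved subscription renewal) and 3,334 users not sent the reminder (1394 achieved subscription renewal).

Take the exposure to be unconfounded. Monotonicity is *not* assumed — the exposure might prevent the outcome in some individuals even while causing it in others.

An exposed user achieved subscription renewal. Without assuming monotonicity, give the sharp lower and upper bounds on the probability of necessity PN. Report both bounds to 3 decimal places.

0.319 ≤ PN ≤ 0.948

p₁ = P(outcome | exposed) = 1109/1807 = 0.61372
p₀ = P(outcome | unexposed) = 1394/3334 = 0.41812
Under exogeneity alone the bounds on PN are max{0,(p₁−p₀)/p₁} ≤ PN ≤ min{1,(1−p₀)/p₁}.
  lower = (p₁ − p₀)/p₁ = 0.19561 / 0.61372 ≈ 0.3187
  upper = min{1, (1 − p₀)/p₁} = 0.58188 / 0.61372 ≈ 0.9481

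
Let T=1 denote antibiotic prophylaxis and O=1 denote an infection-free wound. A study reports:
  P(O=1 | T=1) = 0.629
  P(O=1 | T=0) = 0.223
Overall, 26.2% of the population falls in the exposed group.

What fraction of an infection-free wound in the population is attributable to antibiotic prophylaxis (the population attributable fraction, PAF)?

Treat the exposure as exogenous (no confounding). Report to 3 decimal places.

Let p₁ = 0.629, p₀ = 0.223.
Overall risk P(Y=1) = π·p₁ + (1−π)·p₀ = 0.262×0.629 + 0.738×0.223 = 0.32937.
Under exogeneity, PAF = [P(Y=1) − p₀] / P(Y=1).
PAF = (0.32937 − 0.223) / 0.32937 ≈ 0.3230

PAF ≈ 0.323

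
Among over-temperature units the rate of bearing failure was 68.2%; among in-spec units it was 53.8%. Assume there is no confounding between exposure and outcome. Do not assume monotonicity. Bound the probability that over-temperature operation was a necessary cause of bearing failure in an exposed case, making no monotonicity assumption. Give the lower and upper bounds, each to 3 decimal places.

0.211 ≤ PN ≤ 0.677

p₁ = 0.682, p₀ = 0.538.
Under exogeneity alone the bounds on PN are max{0,(p₁−p₀)/p₁} ≤ PN ≤ min{1,(1−p₀)/p₁}.
  lower = (p₁ − p₀)/p₁ = 0.144 / 0.682 ≈ 0.2111
  upper = min{1, (1 − p₀)/p₁} = 0.462 / 0.682 ≈ 0.6774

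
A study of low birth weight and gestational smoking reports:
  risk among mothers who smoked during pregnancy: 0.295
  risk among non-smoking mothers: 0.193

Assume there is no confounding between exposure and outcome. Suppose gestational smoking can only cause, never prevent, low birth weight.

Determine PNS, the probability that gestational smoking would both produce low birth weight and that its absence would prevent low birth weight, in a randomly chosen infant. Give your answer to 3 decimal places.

PNS ≈ 0.102

Let p₁ = 0.295, p₀ = 0.193.
Under exogeneity and monotonicity, PNS = p₁ − p₀.
PNS = 0.295 − 0.193 = 0.102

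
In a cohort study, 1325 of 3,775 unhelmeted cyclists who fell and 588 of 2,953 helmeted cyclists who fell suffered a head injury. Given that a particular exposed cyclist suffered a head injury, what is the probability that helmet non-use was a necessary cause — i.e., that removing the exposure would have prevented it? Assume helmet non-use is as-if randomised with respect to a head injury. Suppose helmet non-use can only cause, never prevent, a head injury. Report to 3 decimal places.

p₁ = P(outcome | exposed) = 1325/3775 = 0.35099
p₀ = P(outcome | unexposed) = 588/2953 = 0.19912
Under exogeneity and monotonicity, PN = (p₁ − p₀) / p₁.
PN = (0.35099 − 0.19912) / 0.35099 = 0.15187 / 0.35099 ≈ 0.4327

PN ≈ 0.433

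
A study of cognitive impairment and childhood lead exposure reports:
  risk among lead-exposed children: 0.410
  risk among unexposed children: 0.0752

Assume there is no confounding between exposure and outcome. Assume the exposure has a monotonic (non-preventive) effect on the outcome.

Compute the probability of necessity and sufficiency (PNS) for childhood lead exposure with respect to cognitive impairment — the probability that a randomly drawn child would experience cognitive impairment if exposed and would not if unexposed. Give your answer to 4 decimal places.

PNS ≈ 0.3348

Let p₁ = 0.41, p₀ = 0.0752.
Under exogeneity and monotonicity, PNS = p₁ − p₀.
PNS = 0.41 − 0.0752 = 0.3348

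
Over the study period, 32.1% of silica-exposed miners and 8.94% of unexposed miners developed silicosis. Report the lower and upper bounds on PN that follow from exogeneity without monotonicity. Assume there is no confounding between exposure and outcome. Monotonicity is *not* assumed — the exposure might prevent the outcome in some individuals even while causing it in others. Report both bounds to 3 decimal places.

p₁ = 0.321, p₀ = 0.0894.
Under exogeneity alone the bounds on PN are max{0,(p₁−p₀)/p₁} ≤ PN ≤ min{1,(1−p₀)/p₁}.
  lower = (p₁ − p₀)/p₁ = 0.2316 / 0.321 ≈ 0.7215
  upper = min{1, (1 − p₀)/p₁} = 0.9106 / 0.321 ≈ 2.8368 → capped at 1

0.721 ≤ PN ≤ 1.000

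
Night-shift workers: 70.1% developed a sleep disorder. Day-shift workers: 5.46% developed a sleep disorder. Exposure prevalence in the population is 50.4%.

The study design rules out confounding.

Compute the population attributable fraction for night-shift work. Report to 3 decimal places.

PAF ≈ 0.856

p₁ = 0.701, p₀ = 0.0546.
Overall risk P(Y=1) = π·p₁ + (1−π)·p₀ = 0.504×0.701 + 0.496×0.0546 = 0.38039.
Under exogeneity, PAF = [P(Y=1) − p₀] / P(Y=1).
PAF = (0.38039 − 0.0546) / 0.38039 ≈ 0.8565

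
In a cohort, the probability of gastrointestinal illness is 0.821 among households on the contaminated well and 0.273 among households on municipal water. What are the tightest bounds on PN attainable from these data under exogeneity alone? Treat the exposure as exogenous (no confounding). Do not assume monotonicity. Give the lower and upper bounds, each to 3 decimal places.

Let p₁ = 0.821, p₀ = 0.273.
Under exogeneity alone the bounds on PN are max{0,(p₁−p₀)/p₁} ≤ PN ≤ min{1,(1−p₀)/p₁}.
  lower = (p₁ − p₀)/p₁ = 0.548 / 0.821 ≈ 0.6675
  upper = min{1, (1 − p₀)/p₁} = 0.727 / 0.821 ≈ 0.8855

0.667 ≤ PN ≤ 0.886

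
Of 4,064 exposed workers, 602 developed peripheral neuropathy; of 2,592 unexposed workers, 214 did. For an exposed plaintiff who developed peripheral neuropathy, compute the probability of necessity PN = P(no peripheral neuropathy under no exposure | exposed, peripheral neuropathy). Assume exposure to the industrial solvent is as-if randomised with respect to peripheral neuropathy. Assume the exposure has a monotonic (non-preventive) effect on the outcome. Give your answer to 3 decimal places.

PN ≈ 0.443

p₁ = P(outcome | exposed) = 602/4064 = 0.14813
p₀ = P(outcome | unexposed) = 214/2592 = 0.082562
Under exogeneity and monotonicity, PN = (p₁ − p₀) / p₁.
PN = (0.14813 − 0.082562) / 0.14813 = 0.065568 / 0.14813 ≈ 0.4426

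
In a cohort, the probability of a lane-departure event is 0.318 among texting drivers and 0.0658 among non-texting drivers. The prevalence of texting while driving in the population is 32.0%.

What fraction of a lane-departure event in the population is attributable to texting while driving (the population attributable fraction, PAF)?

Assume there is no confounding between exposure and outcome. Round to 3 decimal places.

Let p₁ = 0.318, p₀ = 0.0658.
Overall risk P(Y=1) = π·p₁ + (1−π)·p₀ = 0.32×0.318 + 0.68×0.0658 = 0.1465.
Under exogeneity, PAF = [P(Y=1) − p₀] / P(Y=1).
PAF = (0.1465 − 0.0658) / 0.1465 ≈ 0.5509

PAF ≈ 0.551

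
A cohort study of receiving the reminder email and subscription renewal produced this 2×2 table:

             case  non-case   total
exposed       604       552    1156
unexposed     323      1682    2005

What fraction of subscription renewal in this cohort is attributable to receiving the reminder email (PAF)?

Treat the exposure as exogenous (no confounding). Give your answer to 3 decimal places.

p₁ = P(outcome | exposed) = 604/1156 = 0.52249
p₀ = P(outcome | unexposed) = 323/2005 = 0.1611
Exposure prevalence π = 1156/3161 = 0.36571; overall risk P(Y=1) = 0.29326.
Under exogeneity, PAF = [P(Y=1) − p₀]/P(Y=1).
PAF = (0.29326 − 0.1611) / 0.29326 ≈ 0.4507

PAF ≈ 0.451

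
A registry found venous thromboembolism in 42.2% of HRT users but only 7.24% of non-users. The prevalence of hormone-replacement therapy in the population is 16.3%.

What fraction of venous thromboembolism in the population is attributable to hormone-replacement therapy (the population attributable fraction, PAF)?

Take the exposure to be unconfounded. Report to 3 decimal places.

PAF ≈ 0.440

p₁ = 0.422, p₀ = 0.0724.
Overall risk P(Y=1) = π·p₁ + (1−π)·p₀ = 0.163×0.422 + 0.837×0.0724 = 0.12938.
Under exogeneity, PAF = [P(Y=1) − p₀] / P(Y=1).
PAF = (0.12938 − 0.0724) / 0.12938 ≈ 0.4404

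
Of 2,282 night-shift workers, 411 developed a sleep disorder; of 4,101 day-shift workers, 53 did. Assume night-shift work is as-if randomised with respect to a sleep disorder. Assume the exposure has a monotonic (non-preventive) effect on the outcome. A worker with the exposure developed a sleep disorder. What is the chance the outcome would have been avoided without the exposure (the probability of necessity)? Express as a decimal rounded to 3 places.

p₁ = P(outcome | exposed) = 411/2282 = 0.18011
p₀ = P(outcome | unexposed) = 53/4101 = 0.012924
Under exogeneity and monotonicity, PN = (p₁ − p₀) / p₁.
PN = (0.18011 − 0.012924) / 0.18011 = 0.16718 / 0.18011 ≈ 0.9282

PN ≈ 0.928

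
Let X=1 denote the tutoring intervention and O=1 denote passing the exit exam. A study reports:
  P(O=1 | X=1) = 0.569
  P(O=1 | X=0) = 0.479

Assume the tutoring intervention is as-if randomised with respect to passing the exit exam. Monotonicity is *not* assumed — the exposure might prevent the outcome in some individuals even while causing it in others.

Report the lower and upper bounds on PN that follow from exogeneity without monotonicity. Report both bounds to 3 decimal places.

0.158 ≤ PN ≤ 0.916

Let p₁ = 0.569, p₀ = 0.479.
Under exogeneity alone the bounds on PN are max{0,(p₁−p₀)/p₁} ≤ PN ≤ min{1,(1−p₀)/p₁}.
  lower = (p₁ − p₀)/p₁ = 0.09 / 0.569 ≈ 0.1582
  upper = min{1, (1 − p₀)/p₁} = 0.521 / 0.569 ≈ 0.9156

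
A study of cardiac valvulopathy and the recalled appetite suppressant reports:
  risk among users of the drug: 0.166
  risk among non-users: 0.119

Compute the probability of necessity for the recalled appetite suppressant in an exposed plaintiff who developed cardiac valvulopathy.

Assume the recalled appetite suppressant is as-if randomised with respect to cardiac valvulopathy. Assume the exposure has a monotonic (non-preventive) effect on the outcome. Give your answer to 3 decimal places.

PN ≈ 0.283

Let p₁ = 0.166, p₀ = 0.119.
Under exogeneity and monotonicity, PN = (p₁ − p₀) / p₁.
PN = (0.166 − 0.119) / 0.166 = 0.047 / 0.166 ≈ 0.2831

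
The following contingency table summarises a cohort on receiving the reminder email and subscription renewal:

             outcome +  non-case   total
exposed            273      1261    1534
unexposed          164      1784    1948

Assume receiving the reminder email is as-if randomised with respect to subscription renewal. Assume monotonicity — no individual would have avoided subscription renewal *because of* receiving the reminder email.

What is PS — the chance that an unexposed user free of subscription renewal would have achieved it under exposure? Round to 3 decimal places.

p₁ = P(outcome | exposed) = 273/1534 = 0.17797
p₀ = P(outcome | unexposed) = 164/1948 = 0.084189
Under exogeneity and monotonicity, PS = (p₁ − p₀) / (1 − p₀).
PS = (0.17797 − 0.084189) / (1 − 0.084189) = 0.093777 / 0.91581 ≈ 0.1024

PS ≈ 0.102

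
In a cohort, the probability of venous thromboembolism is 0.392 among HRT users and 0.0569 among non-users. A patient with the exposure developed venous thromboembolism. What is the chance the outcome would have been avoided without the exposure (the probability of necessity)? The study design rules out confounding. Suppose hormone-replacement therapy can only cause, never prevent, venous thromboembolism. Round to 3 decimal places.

Let p₁ = 0.392, p₀ = 0.0569.
Under exogeneity and monotonicity, PN = (p₁ − p₀) / p₁.
PN = (0.392 − 0.0569) / 0.392 = 0.3351 / 0.392 ≈ 0.8548

PN ≈ 0.855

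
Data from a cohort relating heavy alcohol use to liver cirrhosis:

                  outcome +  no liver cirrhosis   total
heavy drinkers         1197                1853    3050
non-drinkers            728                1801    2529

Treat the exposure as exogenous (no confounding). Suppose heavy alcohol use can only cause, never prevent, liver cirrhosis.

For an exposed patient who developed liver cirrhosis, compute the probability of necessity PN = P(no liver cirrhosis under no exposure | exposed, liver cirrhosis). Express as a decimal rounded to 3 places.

PN ≈ 0.267

p₁ = P(outcome | exposed) = 1197/3050 = 0.39246
p₀ = P(outcome | unexposed) = 728/2529 = 0.28786
Under exogeneity and monotonicity, PN = (p₁ − p₀) / p₁.
PN = (0.39246 − 0.28786) / 0.39246 = 0.1046 / 0.39246 ≈ 0.2665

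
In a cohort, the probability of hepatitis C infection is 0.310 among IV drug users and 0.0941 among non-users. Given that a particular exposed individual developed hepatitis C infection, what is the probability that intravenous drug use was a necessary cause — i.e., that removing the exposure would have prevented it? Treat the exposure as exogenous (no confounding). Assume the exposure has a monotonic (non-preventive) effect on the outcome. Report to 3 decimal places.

Let p₁ = 0.31, p₀ = 0.0941.
Under exogeneity and monotonicity, PN = (p₁ − p₀) / p₁.
PN = (0.31 − 0.0941) / 0.31 = 0.2159 / 0.31 ≈ 0.6965

PN ≈ 0.696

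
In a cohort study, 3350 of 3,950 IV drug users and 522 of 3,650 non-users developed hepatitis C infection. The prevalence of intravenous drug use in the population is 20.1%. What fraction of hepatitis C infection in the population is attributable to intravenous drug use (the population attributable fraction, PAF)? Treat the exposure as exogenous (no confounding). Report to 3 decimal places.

PAF ≈ 0.498

p₁ = P(outcome | exposed) = 3350/3950 = 0.8481
p₀ = P(outcome | unexposed) = 522/3650 = 0.14301
Overall risk P(Y=1) = π·p₁ + (1−π)·p₀ = 0.201×0.8481 + 0.799×0.14301 = 0.28474.
Under exogeneity, PAF = [P(Y=1) − p₀] / P(Y=1).
PAF = (0.28474 − 0.14301) / 0.28474 ≈ 0.4977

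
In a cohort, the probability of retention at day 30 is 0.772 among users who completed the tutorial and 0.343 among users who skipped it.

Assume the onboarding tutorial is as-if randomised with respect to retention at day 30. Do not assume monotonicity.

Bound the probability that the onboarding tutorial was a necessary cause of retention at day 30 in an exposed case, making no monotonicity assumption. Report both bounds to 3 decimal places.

Let p₁ = 0.772, p₀ = 0.343.
Under exogeneity alone the bounds on PN are max{0,(p₁−p₀)/p₁} ≤ PN ≤ min{1,(1−p₀)/p₁}.
  lower = (p₁ − p₀)/p₁ = 0.429 / 0.772 ≈ 0.5557
  upper = min{1, (1 − p₀)/p₁} = 0.657 / 0.772 ≈ 0.8510

0.556 ≤ PN ≤ 0.851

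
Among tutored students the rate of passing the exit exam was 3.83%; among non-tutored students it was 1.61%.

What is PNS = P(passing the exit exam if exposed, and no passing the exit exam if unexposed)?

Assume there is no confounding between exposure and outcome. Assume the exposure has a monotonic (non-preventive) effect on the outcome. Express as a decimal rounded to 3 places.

p₁ = 0.0383, p₀ = 0.0161.
Under exogeneity and monotonicity, PNS = p₁ − p₀.
PNS = 0.0383 − 0.0161 = 0.0222

PNS ≈ 0.022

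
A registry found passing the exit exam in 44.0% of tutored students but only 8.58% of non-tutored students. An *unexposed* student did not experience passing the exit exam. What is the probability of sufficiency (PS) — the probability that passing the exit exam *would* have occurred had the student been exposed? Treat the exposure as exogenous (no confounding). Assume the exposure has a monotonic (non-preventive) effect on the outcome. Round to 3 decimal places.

PS ≈ 0.387

p₁ = 0.44, p₀ = 0.0858.
Under exogeneity and monotonicity, PS = (p₁ − p₀) / (1 − p₀).
PS = (0.44 − 0.0858) / (1 − 0.0858) = 0.3542 / 0.9142 ≈ 0.3874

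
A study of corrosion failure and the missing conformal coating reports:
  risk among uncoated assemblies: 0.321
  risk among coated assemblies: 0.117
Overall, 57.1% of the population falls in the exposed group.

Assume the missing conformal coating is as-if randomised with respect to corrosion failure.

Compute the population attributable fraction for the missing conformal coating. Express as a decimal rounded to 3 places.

PAF ≈ 0.499

Let p₁ = 0.321, p₀ = 0.117.
Overall risk P(Y=1) = π·p₁ + (1−π)·p₀ = 0.571×0.321 + 0.429×0.117 = 0.23348.
Under exogeneity, PAF = [P(Y=1) − p₀] / P(Y=1).
PAF = (0.23348 − 0.117) / 0.23348 ≈ 0.4989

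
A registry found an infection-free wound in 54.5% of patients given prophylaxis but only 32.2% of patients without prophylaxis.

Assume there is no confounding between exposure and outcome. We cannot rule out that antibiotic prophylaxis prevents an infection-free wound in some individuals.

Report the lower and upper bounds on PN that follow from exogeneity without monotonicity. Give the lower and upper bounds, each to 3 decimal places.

p₁ = 0.545, p₀ = 0.322.
Under exogeneity alone the bounds on PN are max{0,(p₁−p₀)/p₁} ≤ PN ≤ min{1,(1−p₀)/p₁}.
  lower = (p₁ − p₀)/p₁ = 0.223 / 0.545 ≈ 0.4092
  upper = min{1, (1 − p₀)/p₁} = 0.678 / 0.545 ≈ 1.2440 → capped at 1

0.409 ≤ PN ≤ 1.000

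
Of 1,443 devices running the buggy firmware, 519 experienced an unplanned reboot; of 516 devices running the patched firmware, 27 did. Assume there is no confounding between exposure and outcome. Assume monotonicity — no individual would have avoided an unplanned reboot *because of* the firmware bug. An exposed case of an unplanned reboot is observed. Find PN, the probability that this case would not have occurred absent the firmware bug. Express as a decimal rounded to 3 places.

PN ≈ 0.855

p₁ = P(outcome | exposed) = 519/1443 = 0.35967
p₀ = P(outcome | unexposed) = 27/516 = 0.052326
Under exogeneity and monotonicity, PN = (p₁ − p₀) / p₁.
PN = (0.35967 − 0.052326) / 0.35967 = 0.30734 / 0.35967 ≈ 0.8545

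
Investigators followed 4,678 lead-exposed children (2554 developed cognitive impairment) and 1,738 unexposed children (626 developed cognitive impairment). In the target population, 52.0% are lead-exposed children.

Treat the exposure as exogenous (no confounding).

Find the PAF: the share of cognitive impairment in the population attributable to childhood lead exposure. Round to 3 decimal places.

PAF ≈ 0.211

p₁ = P(outcome | exposed) = 2554/4678 = 0.54596
p₀ = P(outcome | unexposed) = 626/1738 = 0.36018
Overall risk P(Y=1) = π·p₁ + (1−π)·p₀ = 0.52×0.54596 + 0.48×0.36018 = 0.45679.
Under exogeneity, PAF = [P(Y=1) − p₀] / P(Y=1).
PAF = (0.45679 − 0.36018) / 0.45679 ≈ 0.2115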